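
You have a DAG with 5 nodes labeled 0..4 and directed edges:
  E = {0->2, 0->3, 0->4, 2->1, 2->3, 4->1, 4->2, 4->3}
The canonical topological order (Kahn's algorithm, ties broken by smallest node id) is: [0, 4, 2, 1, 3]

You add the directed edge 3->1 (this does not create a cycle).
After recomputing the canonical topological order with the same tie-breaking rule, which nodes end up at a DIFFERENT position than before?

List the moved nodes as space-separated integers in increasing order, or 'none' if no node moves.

Answer: 1 3

Derivation:
Old toposort: [0, 4, 2, 1, 3]
Added edge 3->1
Recompute Kahn (smallest-id tiebreak):
  initial in-degrees: [0, 3, 2, 3, 1]
  ready (indeg=0): [0]
  pop 0: indeg[2]->1; indeg[3]->2; indeg[4]->0 | ready=[4] | order so far=[0]
  pop 4: indeg[1]->2; indeg[2]->0; indeg[3]->1 | ready=[2] | order so far=[0, 4]
  pop 2: indeg[1]->1; indeg[3]->0 | ready=[3] | order so far=[0, 4, 2]
  pop 3: indeg[1]->0 | ready=[1] | order so far=[0, 4, 2, 3]
  pop 1: no out-edges | ready=[] | order so far=[0, 4, 2, 3, 1]
New canonical toposort: [0, 4, 2, 3, 1]
Compare positions:
  Node 0: index 0 -> 0 (same)
  Node 1: index 3 -> 4 (moved)
  Node 2: index 2 -> 2 (same)
  Node 3: index 4 -> 3 (moved)
  Node 4: index 1 -> 1 (same)
Nodes that changed position: 1 3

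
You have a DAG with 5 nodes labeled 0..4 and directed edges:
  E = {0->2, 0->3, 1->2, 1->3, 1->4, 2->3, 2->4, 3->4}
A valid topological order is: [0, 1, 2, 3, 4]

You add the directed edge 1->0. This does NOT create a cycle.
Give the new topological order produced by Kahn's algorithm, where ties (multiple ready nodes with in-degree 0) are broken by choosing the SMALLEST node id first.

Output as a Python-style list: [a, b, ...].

Answer: [1, 0, 2, 3, 4]

Derivation:
Old toposort: [0, 1, 2, 3, 4]
Added edge: 1->0
Position of 1 (1) > position of 0 (0). Must reorder: 1 must now come before 0.
Run Kahn's algorithm (break ties by smallest node id):
  initial in-degrees: [1, 0, 2, 3, 3]
  ready (indeg=0): [1]
  pop 1: indeg[0]->0; indeg[2]->1; indeg[3]->2; indeg[4]->2 | ready=[0] | order so far=[1]
  pop 0: indeg[2]->0; indeg[3]->1 | ready=[2] | order so far=[1, 0]
  pop 2: indeg[3]->0; indeg[4]->1 | ready=[3] | order so far=[1, 0, 2]
  pop 3: indeg[4]->0 | ready=[4] | order so far=[1, 0, 2, 3]
  pop 4: no out-edges | ready=[] | order so far=[1, 0, 2, 3, 4]
  Result: [1, 0, 2, 3, 4]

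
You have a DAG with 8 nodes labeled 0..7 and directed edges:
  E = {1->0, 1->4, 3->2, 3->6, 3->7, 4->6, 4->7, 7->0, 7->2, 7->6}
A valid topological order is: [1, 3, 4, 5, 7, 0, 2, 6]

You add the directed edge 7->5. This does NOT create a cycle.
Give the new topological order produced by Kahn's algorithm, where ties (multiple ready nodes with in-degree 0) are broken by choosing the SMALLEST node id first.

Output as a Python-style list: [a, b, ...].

Old toposort: [1, 3, 4, 5, 7, 0, 2, 6]
Added edge: 7->5
Position of 7 (4) > position of 5 (3). Must reorder: 7 must now come before 5.
Run Kahn's algorithm (break ties by smallest node id):
  initial in-degrees: [2, 0, 2, 0, 1, 1, 3, 2]
  ready (indeg=0): [1, 3]
  pop 1: indeg[0]->1; indeg[4]->0 | ready=[3, 4] | order so far=[1]
  pop 3: indeg[2]->1; indeg[6]->2; indeg[7]->1 | ready=[4] | order so far=[1, 3]
  pop 4: indeg[6]->1; indeg[7]->0 | ready=[7] | order so far=[1, 3, 4]
  pop 7: indeg[0]->0; indeg[2]->0; indeg[5]->0; indeg[6]->0 | ready=[0, 2, 5, 6] | order so far=[1, 3, 4, 7]
  pop 0: no out-edges | ready=[2, 5, 6] | order so far=[1, 3, 4, 7, 0]
  pop 2: no out-edges | ready=[5, 6] | order so far=[1, 3, 4, 7, 0, 2]
  pop 5: no out-edges | ready=[6] | order so far=[1, 3, 4, 7, 0, 2, 5]
  pop 6: no out-edges | ready=[] | order so far=[1, 3, 4, 7, 0, 2, 5, 6]
  Result: [1, 3, 4, 7, 0, 2, 5, 6]

Answer: [1, 3, 4, 7, 0, 2, 5, 6]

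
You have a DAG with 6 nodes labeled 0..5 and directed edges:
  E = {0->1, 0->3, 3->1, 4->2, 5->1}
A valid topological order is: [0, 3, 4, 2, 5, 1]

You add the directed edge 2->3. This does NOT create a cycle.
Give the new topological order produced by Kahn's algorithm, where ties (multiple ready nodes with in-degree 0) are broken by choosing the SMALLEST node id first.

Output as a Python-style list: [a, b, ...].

Answer: [0, 4, 2, 3, 5, 1]

Derivation:
Old toposort: [0, 3, 4, 2, 5, 1]
Added edge: 2->3
Position of 2 (3) > position of 3 (1). Must reorder: 2 must now come before 3.
Run Kahn's algorithm (break ties by smallest node id):
  initial in-degrees: [0, 3, 1, 2, 0, 0]
  ready (indeg=0): [0, 4, 5]
  pop 0: indeg[1]->2; indeg[3]->1 | ready=[4, 5] | order so far=[0]
  pop 4: indeg[2]->0 | ready=[2, 5] | order so far=[0, 4]
  pop 2: indeg[3]->0 | ready=[3, 5] | order so far=[0, 4, 2]
  pop 3: indeg[1]->1 | ready=[5] | order so far=[0, 4, 2, 3]
  pop 5: indeg[1]->0 | ready=[1] | order so far=[0, 4, 2, 3, 5]
  pop 1: no out-edges | ready=[] | order so far=[0, 4, 2, 3, 5, 1]
  Result: [0, 4, 2, 3, 5, 1]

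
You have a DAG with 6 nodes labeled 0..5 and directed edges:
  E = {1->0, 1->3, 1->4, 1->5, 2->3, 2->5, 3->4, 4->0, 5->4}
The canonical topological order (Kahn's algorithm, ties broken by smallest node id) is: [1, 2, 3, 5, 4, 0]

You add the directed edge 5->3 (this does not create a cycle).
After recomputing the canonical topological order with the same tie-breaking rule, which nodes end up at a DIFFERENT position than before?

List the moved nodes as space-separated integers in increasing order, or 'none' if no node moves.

Old toposort: [1, 2, 3, 5, 4, 0]
Added edge 5->3
Recompute Kahn (smallest-id tiebreak):
  initial in-degrees: [2, 0, 0, 3, 3, 2]
  ready (indeg=0): [1, 2]
  pop 1: indeg[0]->1; indeg[3]->2; indeg[4]->2; indeg[5]->1 | ready=[2] | order so far=[1]
  pop 2: indeg[3]->1; indeg[5]->0 | ready=[5] | order so far=[1, 2]
  pop 5: indeg[3]->0; indeg[4]->1 | ready=[3] | order so far=[1, 2, 5]
  pop 3: indeg[4]->0 | ready=[4] | order so far=[1, 2, 5, 3]
  pop 4: indeg[0]->0 | ready=[0] | order so far=[1, 2, 5, 3, 4]
  pop 0: no out-edges | ready=[] | order so far=[1, 2, 5, 3, 4, 0]
New canonical toposort: [1, 2, 5, 3, 4, 0]
Compare positions:
  Node 0: index 5 -> 5 (same)
  Node 1: index 0 -> 0 (same)
  Node 2: index 1 -> 1 (same)
  Node 3: index 2 -> 3 (moved)
  Node 4: index 4 -> 4 (same)
  Node 5: index 3 -> 2 (moved)
Nodes that changed position: 3 5

Answer: 3 5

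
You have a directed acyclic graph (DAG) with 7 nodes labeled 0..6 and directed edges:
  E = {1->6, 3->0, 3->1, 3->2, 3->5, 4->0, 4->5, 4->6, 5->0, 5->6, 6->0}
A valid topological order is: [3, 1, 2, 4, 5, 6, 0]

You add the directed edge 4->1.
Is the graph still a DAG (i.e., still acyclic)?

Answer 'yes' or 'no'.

Answer: yes

Derivation:
Given toposort: [3, 1, 2, 4, 5, 6, 0]
Position of 4: index 3; position of 1: index 1
New edge 4->1: backward (u after v in old order)
Backward edge: old toposort is now invalid. Check if this creates a cycle.
Does 1 already reach 4? Reachable from 1: [0, 1, 6]. NO -> still a DAG (reorder needed).
Still a DAG? yes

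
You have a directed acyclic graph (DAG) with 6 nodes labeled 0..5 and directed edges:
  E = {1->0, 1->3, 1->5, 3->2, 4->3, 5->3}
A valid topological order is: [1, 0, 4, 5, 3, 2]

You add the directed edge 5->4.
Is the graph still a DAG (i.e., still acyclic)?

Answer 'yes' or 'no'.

Given toposort: [1, 0, 4, 5, 3, 2]
Position of 5: index 3; position of 4: index 2
New edge 5->4: backward (u after v in old order)
Backward edge: old toposort is now invalid. Check if this creates a cycle.
Does 4 already reach 5? Reachable from 4: [2, 3, 4]. NO -> still a DAG (reorder needed).
Still a DAG? yes

Answer: yes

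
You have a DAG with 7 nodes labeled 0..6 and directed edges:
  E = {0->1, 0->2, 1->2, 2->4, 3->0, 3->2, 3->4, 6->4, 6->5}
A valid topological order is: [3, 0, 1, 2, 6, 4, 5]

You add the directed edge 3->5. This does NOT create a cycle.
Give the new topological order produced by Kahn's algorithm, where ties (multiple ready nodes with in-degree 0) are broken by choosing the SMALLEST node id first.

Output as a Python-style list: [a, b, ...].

Old toposort: [3, 0, 1, 2, 6, 4, 5]
Added edge: 3->5
Position of 3 (0) < position of 5 (6). Old order still valid.
Run Kahn's algorithm (break ties by smallest node id):
  initial in-degrees: [1, 1, 3, 0, 3, 2, 0]
  ready (indeg=0): [3, 6]
  pop 3: indeg[0]->0; indeg[2]->2; indeg[4]->2; indeg[5]->1 | ready=[0, 6] | order so far=[3]
  pop 0: indeg[1]->0; indeg[2]->1 | ready=[1, 6] | order so far=[3, 0]
  pop 1: indeg[2]->0 | ready=[2, 6] | order so far=[3, 0, 1]
  pop 2: indeg[4]->1 | ready=[6] | order so far=[3, 0, 1, 2]
  pop 6: indeg[4]->0; indeg[5]->0 | ready=[4, 5] | order so far=[3, 0, 1, 2, 6]
  pop 4: no out-edges | ready=[5] | order so far=[3, 0, 1, 2, 6, 4]
  pop 5: no out-edges | ready=[] | order so far=[3, 0, 1, 2, 6, 4, 5]
  Result: [3, 0, 1, 2, 6, 4, 5]

Answer: [3, 0, 1, 2, 6, 4, 5]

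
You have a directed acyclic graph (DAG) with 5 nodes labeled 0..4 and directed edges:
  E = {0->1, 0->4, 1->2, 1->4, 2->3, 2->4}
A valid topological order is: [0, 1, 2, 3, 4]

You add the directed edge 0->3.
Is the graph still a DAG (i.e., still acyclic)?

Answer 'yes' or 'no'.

Given toposort: [0, 1, 2, 3, 4]
Position of 0: index 0; position of 3: index 3
New edge 0->3: forward
Forward edge: respects the existing order. Still a DAG, same toposort still valid.
Still a DAG? yes

Answer: yes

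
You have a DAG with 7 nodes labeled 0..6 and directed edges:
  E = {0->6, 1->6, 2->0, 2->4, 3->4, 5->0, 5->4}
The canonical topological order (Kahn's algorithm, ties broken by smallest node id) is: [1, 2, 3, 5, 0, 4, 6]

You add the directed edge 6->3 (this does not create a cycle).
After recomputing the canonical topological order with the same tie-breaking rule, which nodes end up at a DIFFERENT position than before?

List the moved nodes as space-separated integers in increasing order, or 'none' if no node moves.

Answer: 0 3 4 5 6

Derivation:
Old toposort: [1, 2, 3, 5, 0, 4, 6]
Added edge 6->3
Recompute Kahn (smallest-id tiebreak):
  initial in-degrees: [2, 0, 0, 1, 3, 0, 2]
  ready (indeg=0): [1, 2, 5]
  pop 1: indeg[6]->1 | ready=[2, 5] | order so far=[1]
  pop 2: indeg[0]->1; indeg[4]->2 | ready=[5] | order so far=[1, 2]
  pop 5: indeg[0]->0; indeg[4]->1 | ready=[0] | order so far=[1, 2, 5]
  pop 0: indeg[6]->0 | ready=[6] | order so far=[1, 2, 5, 0]
  pop 6: indeg[3]->0 | ready=[3] | order so far=[1, 2, 5, 0, 6]
  pop 3: indeg[4]->0 | ready=[4] | order so far=[1, 2, 5, 0, 6, 3]
  pop 4: no out-edges | ready=[] | order so far=[1, 2, 5, 0, 6, 3, 4]
New canonical toposort: [1, 2, 5, 0, 6, 3, 4]
Compare positions:
  Node 0: index 4 -> 3 (moved)
  Node 1: index 0 -> 0 (same)
  Node 2: index 1 -> 1 (same)
  Node 3: index 2 -> 5 (moved)
  Node 4: index 5 -> 6 (moved)
  Node 5: index 3 -> 2 (moved)
  Node 6: index 6 -> 4 (moved)
Nodes that changed position: 0 3 4 5 6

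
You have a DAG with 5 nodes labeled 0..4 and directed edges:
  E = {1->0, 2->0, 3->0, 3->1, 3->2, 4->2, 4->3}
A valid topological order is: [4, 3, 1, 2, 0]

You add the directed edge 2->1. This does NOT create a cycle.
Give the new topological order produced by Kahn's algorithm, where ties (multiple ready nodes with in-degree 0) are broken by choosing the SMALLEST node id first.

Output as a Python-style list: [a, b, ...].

Answer: [4, 3, 2, 1, 0]

Derivation:
Old toposort: [4, 3, 1, 2, 0]
Added edge: 2->1
Position of 2 (3) > position of 1 (2). Must reorder: 2 must now come before 1.
Run Kahn's algorithm (break ties by smallest node id):
  initial in-degrees: [3, 2, 2, 1, 0]
  ready (indeg=0): [4]
  pop 4: indeg[2]->1; indeg[3]->0 | ready=[3] | order so far=[4]
  pop 3: indeg[0]->2; indeg[1]->1; indeg[2]->0 | ready=[2] | order so far=[4, 3]
  pop 2: indeg[0]->1; indeg[1]->0 | ready=[1] | order so far=[4, 3, 2]
  pop 1: indeg[0]->0 | ready=[0] | order so far=[4, 3, 2, 1]
  pop 0: no out-edges | ready=[] | order so far=[4, 3, 2, 1, 0]
  Result: [4, 3, 2, 1, 0]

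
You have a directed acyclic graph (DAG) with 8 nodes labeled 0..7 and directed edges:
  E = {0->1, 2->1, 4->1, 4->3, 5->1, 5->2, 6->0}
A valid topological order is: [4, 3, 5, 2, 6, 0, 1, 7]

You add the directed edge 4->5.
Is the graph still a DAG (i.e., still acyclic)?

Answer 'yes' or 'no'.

Answer: yes

Derivation:
Given toposort: [4, 3, 5, 2, 6, 0, 1, 7]
Position of 4: index 0; position of 5: index 2
New edge 4->5: forward
Forward edge: respects the existing order. Still a DAG, same toposort still valid.
Still a DAG? yes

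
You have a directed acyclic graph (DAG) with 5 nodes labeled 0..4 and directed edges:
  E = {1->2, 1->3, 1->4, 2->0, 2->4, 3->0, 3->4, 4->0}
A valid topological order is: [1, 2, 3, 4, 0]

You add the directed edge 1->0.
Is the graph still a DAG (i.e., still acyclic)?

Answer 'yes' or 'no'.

Given toposort: [1, 2, 3, 4, 0]
Position of 1: index 0; position of 0: index 4
New edge 1->0: forward
Forward edge: respects the existing order. Still a DAG, same toposort still valid.
Still a DAG? yes

Answer: yes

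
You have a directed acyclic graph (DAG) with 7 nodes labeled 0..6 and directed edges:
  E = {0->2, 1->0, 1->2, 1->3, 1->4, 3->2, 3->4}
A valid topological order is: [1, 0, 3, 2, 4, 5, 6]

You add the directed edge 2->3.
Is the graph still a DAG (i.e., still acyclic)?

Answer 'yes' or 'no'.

Answer: no

Derivation:
Given toposort: [1, 0, 3, 2, 4, 5, 6]
Position of 2: index 3; position of 3: index 2
New edge 2->3: backward (u after v in old order)
Backward edge: old toposort is now invalid. Check if this creates a cycle.
Does 3 already reach 2? Reachable from 3: [2, 3, 4]. YES -> cycle!
Still a DAG? no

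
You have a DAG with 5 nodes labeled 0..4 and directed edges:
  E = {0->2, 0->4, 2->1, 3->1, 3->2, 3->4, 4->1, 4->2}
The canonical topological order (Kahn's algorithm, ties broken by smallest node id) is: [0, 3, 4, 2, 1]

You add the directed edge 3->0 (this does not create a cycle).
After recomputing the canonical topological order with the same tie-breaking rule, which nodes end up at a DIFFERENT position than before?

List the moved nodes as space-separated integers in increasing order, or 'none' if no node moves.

Old toposort: [0, 3, 4, 2, 1]
Added edge 3->0
Recompute Kahn (smallest-id tiebreak):
  initial in-degrees: [1, 3, 3, 0, 2]
  ready (indeg=0): [3]
  pop 3: indeg[0]->0; indeg[1]->2; indeg[2]->2; indeg[4]->1 | ready=[0] | order so far=[3]
  pop 0: indeg[2]->1; indeg[4]->0 | ready=[4] | order so far=[3, 0]
  pop 4: indeg[1]->1; indeg[2]->0 | ready=[2] | order so far=[3, 0, 4]
  pop 2: indeg[1]->0 | ready=[1] | order so far=[3, 0, 4, 2]
  pop 1: no out-edges | ready=[] | order so far=[3, 0, 4, 2, 1]
New canonical toposort: [3, 0, 4, 2, 1]
Compare positions:
  Node 0: index 0 -> 1 (moved)
  Node 1: index 4 -> 4 (same)
  Node 2: index 3 -> 3 (same)
  Node 3: index 1 -> 0 (moved)
  Node 4: index 2 -> 2 (same)
Nodes that changed position: 0 3

Answer: 0 3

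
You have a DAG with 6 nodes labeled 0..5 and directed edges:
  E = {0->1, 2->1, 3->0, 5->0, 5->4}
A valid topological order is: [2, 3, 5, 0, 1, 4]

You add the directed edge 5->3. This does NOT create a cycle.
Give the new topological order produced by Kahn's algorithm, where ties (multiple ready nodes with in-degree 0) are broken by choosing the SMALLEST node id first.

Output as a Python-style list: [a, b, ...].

Old toposort: [2, 3, 5, 0, 1, 4]
Added edge: 5->3
Position of 5 (2) > position of 3 (1). Must reorder: 5 must now come before 3.
Run Kahn's algorithm (break ties by smallest node id):
  initial in-degrees: [2, 2, 0, 1, 1, 0]
  ready (indeg=0): [2, 5]
  pop 2: indeg[1]->1 | ready=[5] | order so far=[2]
  pop 5: indeg[0]->1; indeg[3]->0; indeg[4]->0 | ready=[3, 4] | order so far=[2, 5]
  pop 3: indeg[0]->0 | ready=[0, 4] | order so far=[2, 5, 3]
  pop 0: indeg[1]->0 | ready=[1, 4] | order so far=[2, 5, 3, 0]
  pop 1: no out-edges | ready=[4] | order so far=[2, 5, 3, 0, 1]
  pop 4: no out-edges | ready=[] | order so far=[2, 5, 3, 0, 1, 4]
  Result: [2, 5, 3, 0, 1, 4]

Answer: [2, 5, 3, 0, 1, 4]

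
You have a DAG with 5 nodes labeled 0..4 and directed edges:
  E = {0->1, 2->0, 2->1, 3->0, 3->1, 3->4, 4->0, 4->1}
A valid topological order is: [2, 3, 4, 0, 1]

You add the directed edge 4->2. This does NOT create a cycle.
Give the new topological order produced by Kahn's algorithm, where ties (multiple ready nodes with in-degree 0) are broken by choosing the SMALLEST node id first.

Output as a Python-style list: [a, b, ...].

Old toposort: [2, 3, 4, 0, 1]
Added edge: 4->2
Position of 4 (2) > position of 2 (0). Must reorder: 4 must now come before 2.
Run Kahn's algorithm (break ties by smallest node id):
  initial in-degrees: [3, 4, 1, 0, 1]
  ready (indeg=0): [3]
  pop 3: indeg[0]->2; indeg[1]->3; indeg[4]->0 | ready=[4] | order so far=[3]
  pop 4: indeg[0]->1; indeg[1]->2; indeg[2]->0 | ready=[2] | order so far=[3, 4]
  pop 2: indeg[0]->0; indeg[1]->1 | ready=[0] | order so far=[3, 4, 2]
  pop 0: indeg[1]->0 | ready=[1] | order so far=[3, 4, 2, 0]
  pop 1: no out-edges | ready=[] | order so far=[3, 4, 2, 0, 1]
  Result: [3, 4, 2, 0, 1]

Answer: [3, 4, 2, 0, 1]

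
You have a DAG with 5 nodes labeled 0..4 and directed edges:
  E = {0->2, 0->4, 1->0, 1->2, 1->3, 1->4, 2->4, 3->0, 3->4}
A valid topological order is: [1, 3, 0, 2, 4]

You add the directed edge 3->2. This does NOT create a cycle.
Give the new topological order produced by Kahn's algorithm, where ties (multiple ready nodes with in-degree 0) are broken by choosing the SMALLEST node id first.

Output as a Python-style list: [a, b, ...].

Old toposort: [1, 3, 0, 2, 4]
Added edge: 3->2
Position of 3 (1) < position of 2 (3). Old order still valid.
Run Kahn's algorithm (break ties by smallest node id):
  initial in-degrees: [2, 0, 3, 1, 4]
  ready (indeg=0): [1]
  pop 1: indeg[0]->1; indeg[2]->2; indeg[3]->0; indeg[4]->3 | ready=[3] | order so far=[1]
  pop 3: indeg[0]->0; indeg[2]->1; indeg[4]->2 | ready=[0] | order so far=[1, 3]
  pop 0: indeg[2]->0; indeg[4]->1 | ready=[2] | order so far=[1, 3, 0]
  pop 2: indeg[4]->0 | ready=[4] | order so far=[1, 3, 0, 2]
  pop 4: no out-edges | ready=[] | order so far=[1, 3, 0, 2, 4]
  Result: [1, 3, 0, 2, 4]

Answer: [1, 3, 0, 2, 4]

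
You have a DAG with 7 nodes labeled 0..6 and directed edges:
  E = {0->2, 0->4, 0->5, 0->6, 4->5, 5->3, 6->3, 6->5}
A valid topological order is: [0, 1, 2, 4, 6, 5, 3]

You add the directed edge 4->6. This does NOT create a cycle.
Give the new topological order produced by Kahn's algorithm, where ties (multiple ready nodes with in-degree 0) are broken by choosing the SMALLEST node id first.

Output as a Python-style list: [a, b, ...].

Answer: [0, 1, 2, 4, 6, 5, 3]

Derivation:
Old toposort: [0, 1, 2, 4, 6, 5, 3]
Added edge: 4->6
Position of 4 (3) < position of 6 (4). Old order still valid.
Run Kahn's algorithm (break ties by smallest node id):
  initial in-degrees: [0, 0, 1, 2, 1, 3, 2]
  ready (indeg=0): [0, 1]
  pop 0: indeg[2]->0; indeg[4]->0; indeg[5]->2; indeg[6]->1 | ready=[1, 2, 4] | order so far=[0]
  pop 1: no out-edges | ready=[2, 4] | order so far=[0, 1]
  pop 2: no out-edges | ready=[4] | order so far=[0, 1, 2]
  pop 4: indeg[5]->1; indeg[6]->0 | ready=[6] | order so far=[0, 1, 2, 4]
  pop 6: indeg[3]->1; indeg[5]->0 | ready=[5] | order so far=[0, 1, 2, 4, 6]
  pop 5: indeg[3]->0 | ready=[3] | order so far=[0, 1, 2, 4, 6, 5]
  pop 3: no out-edges | ready=[] | order so far=[0, 1, 2, 4, 6, 5, 3]
  Result: [0, 1, 2, 4, 6, 5, 3]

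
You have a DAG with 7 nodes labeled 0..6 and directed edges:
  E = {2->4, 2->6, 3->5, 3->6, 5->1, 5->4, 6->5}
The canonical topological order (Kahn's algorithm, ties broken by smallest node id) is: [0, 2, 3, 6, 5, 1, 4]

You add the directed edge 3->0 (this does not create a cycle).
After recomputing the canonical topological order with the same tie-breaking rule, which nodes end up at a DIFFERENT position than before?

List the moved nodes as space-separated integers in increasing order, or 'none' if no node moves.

Old toposort: [0, 2, 3, 6, 5, 1, 4]
Added edge 3->0
Recompute Kahn (smallest-id tiebreak):
  initial in-degrees: [1, 1, 0, 0, 2, 2, 2]
  ready (indeg=0): [2, 3]
  pop 2: indeg[4]->1; indeg[6]->1 | ready=[3] | order so far=[2]
  pop 3: indeg[0]->0; indeg[5]->1; indeg[6]->0 | ready=[0, 6] | order so far=[2, 3]
  pop 0: no out-edges | ready=[6] | order so far=[2, 3, 0]
  pop 6: indeg[5]->0 | ready=[5] | order so far=[2, 3, 0, 6]
  pop 5: indeg[1]->0; indeg[4]->0 | ready=[1, 4] | order so far=[2, 3, 0, 6, 5]
  pop 1: no out-edges | ready=[4] | order so far=[2, 3, 0, 6, 5, 1]
  pop 4: no out-edges | ready=[] | order so far=[2, 3, 0, 6, 5, 1, 4]
New canonical toposort: [2, 3, 0, 6, 5, 1, 4]
Compare positions:
  Node 0: index 0 -> 2 (moved)
  Node 1: index 5 -> 5 (same)
  Node 2: index 1 -> 0 (moved)
  Node 3: index 2 -> 1 (moved)
  Node 4: index 6 -> 6 (same)
  Node 5: index 4 -> 4 (same)
  Node 6: index 3 -> 3 (same)
Nodes that changed position: 0 2 3

Answer: 0 2 3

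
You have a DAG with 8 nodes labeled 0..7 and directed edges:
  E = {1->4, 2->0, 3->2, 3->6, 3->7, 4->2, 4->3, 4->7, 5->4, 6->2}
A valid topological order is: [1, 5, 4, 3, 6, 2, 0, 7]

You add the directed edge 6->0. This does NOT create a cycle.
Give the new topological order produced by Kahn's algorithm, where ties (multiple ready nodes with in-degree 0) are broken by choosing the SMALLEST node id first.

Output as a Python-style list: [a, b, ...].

Old toposort: [1, 5, 4, 3, 6, 2, 0, 7]
Added edge: 6->0
Position of 6 (4) < position of 0 (6). Old order still valid.
Run Kahn's algorithm (break ties by smallest node id):
  initial in-degrees: [2, 0, 3, 1, 2, 0, 1, 2]
  ready (indeg=0): [1, 5]
  pop 1: indeg[4]->1 | ready=[5] | order so far=[1]
  pop 5: indeg[4]->0 | ready=[4] | order so far=[1, 5]
  pop 4: indeg[2]->2; indeg[3]->0; indeg[7]->1 | ready=[3] | order so far=[1, 5, 4]
  pop 3: indeg[2]->1; indeg[6]->0; indeg[7]->0 | ready=[6, 7] | order so far=[1, 5, 4, 3]
  pop 6: indeg[0]->1; indeg[2]->0 | ready=[2, 7] | order so far=[1, 5, 4, 3, 6]
  pop 2: indeg[0]->0 | ready=[0, 7] | order so far=[1, 5, 4, 3, 6, 2]
  pop 0: no out-edges | ready=[7] | order so far=[1, 5, 4, 3, 6, 2, 0]
  pop 7: no out-edges | ready=[] | order so far=[1, 5, 4, 3, 6, 2, 0, 7]
  Result: [1, 5, 4, 3, 6, 2, 0, 7]

Answer: [1, 5, 4, 3, 6, 2, 0, 7]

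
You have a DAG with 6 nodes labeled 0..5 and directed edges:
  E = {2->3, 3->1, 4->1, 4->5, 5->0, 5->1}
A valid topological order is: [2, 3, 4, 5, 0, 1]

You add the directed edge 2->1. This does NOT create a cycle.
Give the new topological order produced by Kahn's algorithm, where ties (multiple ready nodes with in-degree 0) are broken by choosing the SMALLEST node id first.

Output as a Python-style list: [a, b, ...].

Answer: [2, 3, 4, 5, 0, 1]

Derivation:
Old toposort: [2, 3, 4, 5, 0, 1]
Added edge: 2->1
Position of 2 (0) < position of 1 (5). Old order still valid.
Run Kahn's algorithm (break ties by smallest node id):
  initial in-degrees: [1, 4, 0, 1, 0, 1]
  ready (indeg=0): [2, 4]
  pop 2: indeg[1]->3; indeg[3]->0 | ready=[3, 4] | order so far=[2]
  pop 3: indeg[1]->2 | ready=[4] | order so far=[2, 3]
  pop 4: indeg[1]->1; indeg[5]->0 | ready=[5] | order so far=[2, 3, 4]
  pop 5: indeg[0]->0; indeg[1]->0 | ready=[0, 1] | order so far=[2, 3, 4, 5]
  pop 0: no out-edges | ready=[1] | order so far=[2, 3, 4, 5, 0]
  pop 1: no out-edges | ready=[] | order so far=[2, 3, 4, 5, 0, 1]
  Result: [2, 3, 4, 5, 0, 1]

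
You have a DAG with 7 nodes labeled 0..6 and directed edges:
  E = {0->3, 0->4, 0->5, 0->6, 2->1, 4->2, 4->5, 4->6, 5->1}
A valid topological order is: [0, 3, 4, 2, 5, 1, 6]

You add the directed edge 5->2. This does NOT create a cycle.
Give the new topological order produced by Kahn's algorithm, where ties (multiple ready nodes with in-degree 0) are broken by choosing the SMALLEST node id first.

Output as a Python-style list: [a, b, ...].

Answer: [0, 3, 4, 5, 2, 1, 6]

Derivation:
Old toposort: [0, 3, 4, 2, 5, 1, 6]
Added edge: 5->2
Position of 5 (4) > position of 2 (3). Must reorder: 5 must now come before 2.
Run Kahn's algorithm (break ties by smallest node id):
  initial in-degrees: [0, 2, 2, 1, 1, 2, 2]
  ready (indeg=0): [0]
  pop 0: indeg[3]->0; indeg[4]->0; indeg[5]->1; indeg[6]->1 | ready=[3, 4] | order so far=[0]
  pop 3: no out-edges | ready=[4] | order so far=[0, 3]
  pop 4: indeg[2]->1; indeg[5]->0; indeg[6]->0 | ready=[5, 6] | order so far=[0, 3, 4]
  pop 5: indeg[1]->1; indeg[2]->0 | ready=[2, 6] | order so far=[0, 3, 4, 5]
  pop 2: indeg[1]->0 | ready=[1, 6] | order so far=[0, 3, 4, 5, 2]
  pop 1: no out-edges | ready=[6] | order so far=[0, 3, 4, 5, 2, 1]
  pop 6: no out-edges | ready=[] | order so far=[0, 3, 4, 5, 2, 1, 6]
  Result: [0, 3, 4, 5, 2, 1, 6]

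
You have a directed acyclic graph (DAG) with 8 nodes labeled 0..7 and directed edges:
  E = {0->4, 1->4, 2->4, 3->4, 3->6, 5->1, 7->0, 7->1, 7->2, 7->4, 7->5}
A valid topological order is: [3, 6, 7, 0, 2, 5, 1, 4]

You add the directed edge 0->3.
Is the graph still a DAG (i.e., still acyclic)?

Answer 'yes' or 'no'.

Given toposort: [3, 6, 7, 0, 2, 5, 1, 4]
Position of 0: index 3; position of 3: index 0
New edge 0->3: backward (u after v in old order)
Backward edge: old toposort is now invalid. Check if this creates a cycle.
Does 3 already reach 0? Reachable from 3: [3, 4, 6]. NO -> still a DAG (reorder needed).
Still a DAG? yes

Answer: yes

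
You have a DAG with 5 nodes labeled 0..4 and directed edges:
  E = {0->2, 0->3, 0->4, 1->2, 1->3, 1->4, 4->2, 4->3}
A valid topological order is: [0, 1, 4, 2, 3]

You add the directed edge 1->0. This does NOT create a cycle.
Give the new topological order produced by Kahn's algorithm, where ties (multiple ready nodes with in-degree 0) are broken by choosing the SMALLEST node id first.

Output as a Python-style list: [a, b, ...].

Old toposort: [0, 1, 4, 2, 3]
Added edge: 1->0
Position of 1 (1) > position of 0 (0). Must reorder: 1 must now come before 0.
Run Kahn's algorithm (break ties by smallest node id):
  initial in-degrees: [1, 0, 3, 3, 2]
  ready (indeg=0): [1]
  pop 1: indeg[0]->0; indeg[2]->2; indeg[3]->2; indeg[4]->1 | ready=[0] | order so far=[1]
  pop 0: indeg[2]->1; indeg[3]->1; indeg[4]->0 | ready=[4] | order so far=[1, 0]
  pop 4: indeg[2]->0; indeg[3]->0 | ready=[2, 3] | order so far=[1, 0, 4]
  pop 2: no out-edges | ready=[3] | order so far=[1, 0, 4, 2]
  pop 3: no out-edges | ready=[] | order so far=[1, 0, 4, 2, 3]
  Result: [1, 0, 4, 2, 3]

Answer: [1, 0, 4, 2, 3]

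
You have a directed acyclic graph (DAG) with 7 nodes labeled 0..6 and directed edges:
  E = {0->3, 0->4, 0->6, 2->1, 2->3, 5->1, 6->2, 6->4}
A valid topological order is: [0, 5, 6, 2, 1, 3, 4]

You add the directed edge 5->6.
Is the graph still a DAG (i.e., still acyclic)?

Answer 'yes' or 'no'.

Given toposort: [0, 5, 6, 2, 1, 3, 4]
Position of 5: index 1; position of 6: index 2
New edge 5->6: forward
Forward edge: respects the existing order. Still a DAG, same toposort still valid.
Still a DAG? yes

Answer: yes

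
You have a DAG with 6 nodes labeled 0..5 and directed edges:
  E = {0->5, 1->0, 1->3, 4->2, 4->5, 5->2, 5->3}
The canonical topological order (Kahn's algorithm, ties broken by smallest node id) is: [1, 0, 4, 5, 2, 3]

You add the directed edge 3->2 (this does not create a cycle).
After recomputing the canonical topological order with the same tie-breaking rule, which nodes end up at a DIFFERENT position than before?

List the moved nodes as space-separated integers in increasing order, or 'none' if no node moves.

Answer: 2 3

Derivation:
Old toposort: [1, 0, 4, 5, 2, 3]
Added edge 3->2
Recompute Kahn (smallest-id tiebreak):
  initial in-degrees: [1, 0, 3, 2, 0, 2]
  ready (indeg=0): [1, 4]
  pop 1: indeg[0]->0; indeg[3]->1 | ready=[0, 4] | order so far=[1]
  pop 0: indeg[5]->1 | ready=[4] | order so far=[1, 0]
  pop 4: indeg[2]->2; indeg[5]->0 | ready=[5] | order so far=[1, 0, 4]
  pop 5: indeg[2]->1; indeg[3]->0 | ready=[3] | order so far=[1, 0, 4, 5]
  pop 3: indeg[2]->0 | ready=[2] | order so far=[1, 0, 4, 5, 3]
  pop 2: no out-edges | ready=[] | order so far=[1, 0, 4, 5, 3, 2]
New canonical toposort: [1, 0, 4, 5, 3, 2]
Compare positions:
  Node 0: index 1 -> 1 (same)
  Node 1: index 0 -> 0 (same)
  Node 2: index 4 -> 5 (moved)
  Node 3: index 5 -> 4 (moved)
  Node 4: index 2 -> 2 (same)
  Node 5: index 3 -> 3 (same)
Nodes that changed position: 2 3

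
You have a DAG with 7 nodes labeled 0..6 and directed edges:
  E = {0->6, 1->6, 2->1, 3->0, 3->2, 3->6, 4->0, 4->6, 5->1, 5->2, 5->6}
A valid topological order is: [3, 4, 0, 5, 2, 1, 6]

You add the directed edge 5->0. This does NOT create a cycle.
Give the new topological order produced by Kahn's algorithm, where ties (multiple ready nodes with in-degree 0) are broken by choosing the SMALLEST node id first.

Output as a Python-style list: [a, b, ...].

Old toposort: [3, 4, 0, 5, 2, 1, 6]
Added edge: 5->0
Position of 5 (3) > position of 0 (2). Must reorder: 5 must now come before 0.
Run Kahn's algorithm (break ties by smallest node id):
  initial in-degrees: [3, 2, 2, 0, 0, 0, 5]
  ready (indeg=0): [3, 4, 5]
  pop 3: indeg[0]->2; indeg[2]->1; indeg[6]->4 | ready=[4, 5] | order so far=[3]
  pop 4: indeg[0]->1; indeg[6]->3 | ready=[5] | order so far=[3, 4]
  pop 5: indeg[0]->0; indeg[1]->1; indeg[2]->0; indeg[6]->2 | ready=[0, 2] | order so far=[3, 4, 5]
  pop 0: indeg[6]->1 | ready=[2] | order so far=[3, 4, 5, 0]
  pop 2: indeg[1]->0 | ready=[1] | order so far=[3, 4, 5, 0, 2]
  pop 1: indeg[6]->0 | ready=[6] | order so far=[3, 4, 5, 0, 2, 1]
  pop 6: no out-edges | ready=[] | order so far=[3, 4, 5, 0, 2, 1, 6]
  Result: [3, 4, 5, 0, 2, 1, 6]

Answer: [3, 4, 5, 0, 2, 1, 6]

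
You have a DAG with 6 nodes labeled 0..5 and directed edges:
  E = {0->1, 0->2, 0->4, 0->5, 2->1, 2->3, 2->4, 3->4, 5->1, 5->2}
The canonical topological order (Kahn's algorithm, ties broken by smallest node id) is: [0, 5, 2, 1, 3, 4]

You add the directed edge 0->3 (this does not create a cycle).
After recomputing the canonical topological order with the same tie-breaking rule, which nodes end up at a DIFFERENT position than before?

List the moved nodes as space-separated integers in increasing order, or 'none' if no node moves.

Old toposort: [0, 5, 2, 1, 3, 4]
Added edge 0->3
Recompute Kahn (smallest-id tiebreak):
  initial in-degrees: [0, 3, 2, 2, 3, 1]
  ready (indeg=0): [0]
  pop 0: indeg[1]->2; indeg[2]->1; indeg[3]->1; indeg[4]->2; indeg[5]->0 | ready=[5] | order so far=[0]
  pop 5: indeg[1]->1; indeg[2]->0 | ready=[2] | order so far=[0, 5]
  pop 2: indeg[1]->0; indeg[3]->0; indeg[4]->1 | ready=[1, 3] | order so far=[0, 5, 2]
  pop 1: no out-edges | ready=[3] | order so far=[0, 5, 2, 1]
  pop 3: indeg[4]->0 | ready=[4] | order so far=[0, 5, 2, 1, 3]
  pop 4: no out-edges | ready=[] | order so far=[0, 5, 2, 1, 3, 4]
New canonical toposort: [0, 5, 2, 1, 3, 4]
Compare positions:
  Node 0: index 0 -> 0 (same)
  Node 1: index 3 -> 3 (same)
  Node 2: index 2 -> 2 (same)
  Node 3: index 4 -> 4 (same)
  Node 4: index 5 -> 5 (same)
  Node 5: index 1 -> 1 (same)
Nodes that changed position: none

Answer: none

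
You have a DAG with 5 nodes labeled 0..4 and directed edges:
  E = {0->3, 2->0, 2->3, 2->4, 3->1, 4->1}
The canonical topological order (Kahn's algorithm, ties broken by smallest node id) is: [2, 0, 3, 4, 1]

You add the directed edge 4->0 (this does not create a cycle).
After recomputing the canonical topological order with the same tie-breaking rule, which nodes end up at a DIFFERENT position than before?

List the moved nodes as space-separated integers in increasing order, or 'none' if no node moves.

Old toposort: [2, 0, 3, 4, 1]
Added edge 4->0
Recompute Kahn (smallest-id tiebreak):
  initial in-degrees: [2, 2, 0, 2, 1]
  ready (indeg=0): [2]
  pop 2: indeg[0]->1; indeg[3]->1; indeg[4]->0 | ready=[4] | order so far=[2]
  pop 4: indeg[0]->0; indeg[1]->1 | ready=[0] | order so far=[2, 4]
  pop 0: indeg[3]->0 | ready=[3] | order so far=[2, 4, 0]
  pop 3: indeg[1]->0 | ready=[1] | order so far=[2, 4, 0, 3]
  pop 1: no out-edges | ready=[] | order so far=[2, 4, 0, 3, 1]
New canonical toposort: [2, 4, 0, 3, 1]
Compare positions:
  Node 0: index 1 -> 2 (moved)
  Node 1: index 4 -> 4 (same)
  Node 2: index 0 -> 0 (same)
  Node 3: index 2 -> 3 (moved)
  Node 4: index 3 -> 1 (moved)
Nodes that changed position: 0 3 4

Answer: 0 3 4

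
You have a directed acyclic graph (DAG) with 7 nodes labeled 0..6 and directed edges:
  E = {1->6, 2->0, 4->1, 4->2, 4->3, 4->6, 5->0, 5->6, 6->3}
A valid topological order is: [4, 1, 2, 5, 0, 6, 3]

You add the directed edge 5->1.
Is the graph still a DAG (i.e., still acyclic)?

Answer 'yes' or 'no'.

Given toposort: [4, 1, 2, 5, 0, 6, 3]
Position of 5: index 3; position of 1: index 1
New edge 5->1: backward (u after v in old order)
Backward edge: old toposort is now invalid. Check if this creates a cycle.
Does 1 already reach 5? Reachable from 1: [1, 3, 6]. NO -> still a DAG (reorder needed).
Still a DAG? yes

Answer: yes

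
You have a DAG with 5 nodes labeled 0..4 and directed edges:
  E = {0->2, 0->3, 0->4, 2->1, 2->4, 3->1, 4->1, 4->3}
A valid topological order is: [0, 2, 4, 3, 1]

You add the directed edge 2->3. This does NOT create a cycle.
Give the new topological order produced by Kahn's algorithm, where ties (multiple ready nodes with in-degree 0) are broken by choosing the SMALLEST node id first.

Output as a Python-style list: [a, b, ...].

Old toposort: [0, 2, 4, 3, 1]
Added edge: 2->3
Position of 2 (1) < position of 3 (3). Old order still valid.
Run Kahn's algorithm (break ties by smallest node id):
  initial in-degrees: [0, 3, 1, 3, 2]
  ready (indeg=0): [0]
  pop 0: indeg[2]->0; indeg[3]->2; indeg[4]->1 | ready=[2] | order so far=[0]
  pop 2: indeg[1]->2; indeg[3]->1; indeg[4]->0 | ready=[4] | order so far=[0, 2]
  pop 4: indeg[1]->1; indeg[3]->0 | ready=[3] | order so far=[0, 2, 4]
  pop 3: indeg[1]->0 | ready=[1] | order so far=[0, 2, 4, 3]
  pop 1: no out-edges | ready=[] | order so far=[0, 2, 4, 3, 1]
  Result: [0, 2, 4, 3, 1]

Answer: [0, 2, 4, 3, 1]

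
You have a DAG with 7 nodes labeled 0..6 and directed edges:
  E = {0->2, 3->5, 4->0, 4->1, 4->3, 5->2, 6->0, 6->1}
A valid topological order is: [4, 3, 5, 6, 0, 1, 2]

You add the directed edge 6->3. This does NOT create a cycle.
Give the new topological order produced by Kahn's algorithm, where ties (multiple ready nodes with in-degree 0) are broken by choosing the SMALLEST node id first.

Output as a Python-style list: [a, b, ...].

Old toposort: [4, 3, 5, 6, 0, 1, 2]
Added edge: 6->3
Position of 6 (3) > position of 3 (1). Must reorder: 6 must now come before 3.
Run Kahn's algorithm (break ties by smallest node id):
  initial in-degrees: [2, 2, 2, 2, 0, 1, 0]
  ready (indeg=0): [4, 6]
  pop 4: indeg[0]->1; indeg[1]->1; indeg[3]->1 | ready=[6] | order so far=[4]
  pop 6: indeg[0]->0; indeg[1]->0; indeg[3]->0 | ready=[0, 1, 3] | order so far=[4, 6]
  pop 0: indeg[2]->1 | ready=[1, 3] | order so far=[4, 6, 0]
  pop 1: no out-edges | ready=[3] | order so far=[4, 6, 0, 1]
  pop 3: indeg[5]->0 | ready=[5] | order so far=[4, 6, 0, 1, 3]
  pop 5: indeg[2]->0 | ready=[2] | order so far=[4, 6, 0, 1, 3, 5]
  pop 2: no out-edges | ready=[] | order so far=[4, 6, 0, 1, 3, 5, 2]
  Result: [4, 6, 0, 1, 3, 5, 2]

Answer: [4, 6, 0, 1, 3, 5, 2]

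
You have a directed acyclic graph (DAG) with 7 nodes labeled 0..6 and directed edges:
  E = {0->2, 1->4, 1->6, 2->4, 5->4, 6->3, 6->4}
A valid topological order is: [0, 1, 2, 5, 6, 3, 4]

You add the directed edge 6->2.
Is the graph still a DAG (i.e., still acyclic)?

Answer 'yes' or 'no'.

Answer: yes

Derivation:
Given toposort: [0, 1, 2, 5, 6, 3, 4]
Position of 6: index 4; position of 2: index 2
New edge 6->2: backward (u after v in old order)
Backward edge: old toposort is now invalid. Check if this creates a cycle.
Does 2 already reach 6? Reachable from 2: [2, 4]. NO -> still a DAG (reorder needed).
Still a DAG? yes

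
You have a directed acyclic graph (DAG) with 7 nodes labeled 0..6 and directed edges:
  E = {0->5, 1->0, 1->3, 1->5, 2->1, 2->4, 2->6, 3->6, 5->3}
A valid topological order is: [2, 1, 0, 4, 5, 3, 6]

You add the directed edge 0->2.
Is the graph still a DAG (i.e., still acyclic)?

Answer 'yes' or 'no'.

Given toposort: [2, 1, 0, 4, 5, 3, 6]
Position of 0: index 2; position of 2: index 0
New edge 0->2: backward (u after v in old order)
Backward edge: old toposort is now invalid. Check if this creates a cycle.
Does 2 already reach 0? Reachable from 2: [0, 1, 2, 3, 4, 5, 6]. YES -> cycle!
Still a DAG? no

Answer: no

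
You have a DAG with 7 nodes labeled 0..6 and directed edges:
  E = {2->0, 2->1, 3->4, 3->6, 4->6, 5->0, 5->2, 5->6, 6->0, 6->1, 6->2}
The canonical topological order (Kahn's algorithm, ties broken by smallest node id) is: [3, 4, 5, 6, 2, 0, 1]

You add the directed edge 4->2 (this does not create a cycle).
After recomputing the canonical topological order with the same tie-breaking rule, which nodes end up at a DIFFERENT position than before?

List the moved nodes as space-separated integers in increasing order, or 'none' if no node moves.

Answer: none

Derivation:
Old toposort: [3, 4, 5, 6, 2, 0, 1]
Added edge 4->2
Recompute Kahn (smallest-id tiebreak):
  initial in-degrees: [3, 2, 3, 0, 1, 0, 3]
  ready (indeg=0): [3, 5]
  pop 3: indeg[4]->0; indeg[6]->2 | ready=[4, 5] | order so far=[3]
  pop 4: indeg[2]->2; indeg[6]->1 | ready=[5] | order so far=[3, 4]
  pop 5: indeg[0]->2; indeg[2]->1; indeg[6]->0 | ready=[6] | order so far=[3, 4, 5]
  pop 6: indeg[0]->1; indeg[1]->1; indeg[2]->0 | ready=[2] | order so far=[3, 4, 5, 6]
  pop 2: indeg[0]->0; indeg[1]->0 | ready=[0, 1] | order so far=[3, 4, 5, 6, 2]
  pop 0: no out-edges | ready=[1] | order so far=[3, 4, 5, 6, 2, 0]
  pop 1: no out-edges | ready=[] | order so far=[3, 4, 5, 6, 2, 0, 1]
New canonical toposort: [3, 4, 5, 6, 2, 0, 1]
Compare positions:
  Node 0: index 5 -> 5 (same)
  Node 1: index 6 -> 6 (same)
  Node 2: index 4 -> 4 (same)
  Node 3: index 0 -> 0 (same)
  Node 4: index 1 -> 1 (same)
  Node 5: index 2 -> 2 (same)
  Node 6: index 3 -> 3 (same)
Nodes that changed position: none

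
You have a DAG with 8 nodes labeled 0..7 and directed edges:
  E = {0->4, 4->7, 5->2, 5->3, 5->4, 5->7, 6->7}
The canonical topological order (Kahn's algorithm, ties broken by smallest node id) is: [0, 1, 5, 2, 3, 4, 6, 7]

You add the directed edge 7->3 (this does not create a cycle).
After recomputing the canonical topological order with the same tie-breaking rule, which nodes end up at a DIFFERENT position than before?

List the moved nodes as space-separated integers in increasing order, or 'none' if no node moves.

Old toposort: [0, 1, 5, 2, 3, 4, 6, 7]
Added edge 7->3
Recompute Kahn (smallest-id tiebreak):
  initial in-degrees: [0, 0, 1, 2, 2, 0, 0, 3]
  ready (indeg=0): [0, 1, 5, 6]
  pop 0: indeg[4]->1 | ready=[1, 5, 6] | order so far=[0]
  pop 1: no out-edges | ready=[5, 6] | order so far=[0, 1]
  pop 5: indeg[2]->0; indeg[3]->1; indeg[4]->0; indeg[7]->2 | ready=[2, 4, 6] | order so far=[0, 1, 5]
  pop 2: no out-edges | ready=[4, 6] | order so far=[0, 1, 5, 2]
  pop 4: indeg[7]->1 | ready=[6] | order so far=[0, 1, 5, 2, 4]
  pop 6: indeg[7]->0 | ready=[7] | order so far=[0, 1, 5, 2, 4, 6]
  pop 7: indeg[3]->0 | ready=[3] | order so far=[0, 1, 5, 2, 4, 6, 7]
  pop 3: no out-edges | ready=[] | order so far=[0, 1, 5, 2, 4, 6, 7, 3]
New canonical toposort: [0, 1, 5, 2, 4, 6, 7, 3]
Compare positions:
  Node 0: index 0 -> 0 (same)
  Node 1: index 1 -> 1 (same)
  Node 2: index 3 -> 3 (same)
  Node 3: index 4 -> 7 (moved)
  Node 4: index 5 -> 4 (moved)
  Node 5: index 2 -> 2 (same)
  Node 6: index 6 -> 5 (moved)
  Node 7: index 7 -> 6 (moved)
Nodes that changed position: 3 4 6 7

Answer: 3 4 6 7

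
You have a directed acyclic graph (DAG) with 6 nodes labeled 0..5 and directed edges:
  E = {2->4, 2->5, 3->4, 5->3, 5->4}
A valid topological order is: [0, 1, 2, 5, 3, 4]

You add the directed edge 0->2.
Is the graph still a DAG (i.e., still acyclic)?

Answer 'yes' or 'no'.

Given toposort: [0, 1, 2, 5, 3, 4]
Position of 0: index 0; position of 2: index 2
New edge 0->2: forward
Forward edge: respects the existing order. Still a DAG, same toposort still valid.
Still a DAG? yes

Answer: yes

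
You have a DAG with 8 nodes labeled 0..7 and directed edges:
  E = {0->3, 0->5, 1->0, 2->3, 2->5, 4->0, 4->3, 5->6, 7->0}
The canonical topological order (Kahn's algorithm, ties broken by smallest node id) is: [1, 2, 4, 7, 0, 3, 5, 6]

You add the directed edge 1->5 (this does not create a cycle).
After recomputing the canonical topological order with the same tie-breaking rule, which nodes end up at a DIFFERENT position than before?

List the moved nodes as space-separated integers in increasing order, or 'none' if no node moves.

Answer: none

Derivation:
Old toposort: [1, 2, 4, 7, 0, 3, 5, 6]
Added edge 1->5
Recompute Kahn (smallest-id tiebreak):
  initial in-degrees: [3, 0, 0, 3, 0, 3, 1, 0]
  ready (indeg=0): [1, 2, 4, 7]
  pop 1: indeg[0]->2; indeg[5]->2 | ready=[2, 4, 7] | order so far=[1]
  pop 2: indeg[3]->2; indeg[5]->1 | ready=[4, 7] | order so far=[1, 2]
  pop 4: indeg[0]->1; indeg[3]->1 | ready=[7] | order so far=[1, 2, 4]
  pop 7: indeg[0]->0 | ready=[0] | order so far=[1, 2, 4, 7]
  pop 0: indeg[3]->0; indeg[5]->0 | ready=[3, 5] | order so far=[1, 2, 4, 7, 0]
  pop 3: no out-edges | ready=[5] | order so far=[1, 2, 4, 7, 0, 3]
  pop 5: indeg[6]->0 | ready=[6] | order so far=[1, 2, 4, 7, 0, 3, 5]
  pop 6: no out-edges | ready=[] | order so far=[1, 2, 4, 7, 0, 3, 5, 6]
New canonical toposort: [1, 2, 4, 7, 0, 3, 5, 6]
Compare positions:
  Node 0: index 4 -> 4 (same)
  Node 1: index 0 -> 0 (same)
  Node 2: index 1 -> 1 (same)
  Node 3: index 5 -> 5 (same)
  Node 4: index 2 -> 2 (same)
  Node 5: index 6 -> 6 (same)
  Node 6: index 7 -> 7 (same)
  Node 7: index 3 -> 3 (same)
Nodes that changed position: none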